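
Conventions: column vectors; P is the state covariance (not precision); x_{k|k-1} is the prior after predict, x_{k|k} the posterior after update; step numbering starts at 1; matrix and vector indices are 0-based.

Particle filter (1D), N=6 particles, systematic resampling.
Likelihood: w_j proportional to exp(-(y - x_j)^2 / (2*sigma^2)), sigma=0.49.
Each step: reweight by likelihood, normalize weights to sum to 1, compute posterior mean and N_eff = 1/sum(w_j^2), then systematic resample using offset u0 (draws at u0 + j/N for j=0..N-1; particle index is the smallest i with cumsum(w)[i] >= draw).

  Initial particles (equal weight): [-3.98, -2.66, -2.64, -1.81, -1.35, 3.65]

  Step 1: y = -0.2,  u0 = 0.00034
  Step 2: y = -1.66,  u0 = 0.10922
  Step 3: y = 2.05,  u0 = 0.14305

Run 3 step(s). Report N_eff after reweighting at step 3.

step 1: w=[0.0000, 0.0000, 0.0001, 0.0664, 0.9335, 0.0000]  mean=-1.3807  Neff=1.1417  idx=[3, 4, 4, 4, 4, 4]
step 2: w=[0.1891, 0.1622, 0.1622, 0.1622, 0.1622, 0.1622]  mean=-1.4370  Neff=5.9784  idx=[0, 1, 2, 3, 4, 5]
step 3: w=[0.0002, 0.2000, 0.2000, 0.2000, 0.2000, 0.2000]  mean=-1.3501  Neff=5.0019  idx=[1, 2, 3, 4, 5, 5]

N_eff = 5.0019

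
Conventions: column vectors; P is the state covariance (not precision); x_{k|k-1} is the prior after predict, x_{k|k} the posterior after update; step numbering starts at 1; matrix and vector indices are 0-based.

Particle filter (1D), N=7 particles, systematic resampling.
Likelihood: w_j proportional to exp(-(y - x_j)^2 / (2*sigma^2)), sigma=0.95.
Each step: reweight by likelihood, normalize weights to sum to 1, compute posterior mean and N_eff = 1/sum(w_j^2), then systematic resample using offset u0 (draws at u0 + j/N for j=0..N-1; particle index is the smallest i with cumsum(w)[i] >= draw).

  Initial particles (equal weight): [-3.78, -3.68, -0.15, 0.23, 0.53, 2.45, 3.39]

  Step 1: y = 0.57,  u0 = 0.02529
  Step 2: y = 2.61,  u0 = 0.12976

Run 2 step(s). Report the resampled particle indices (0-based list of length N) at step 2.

resampled_idx = [2, 3, 4, 5, 5, 6, 6]

step 1: w=[0.0000, 0.0000, 0.2641, 0.3302, 0.3517, 0.0497, 0.0043]  mean=0.3589  Neff=3.2792  idx=[2, 2, 3, 3, 4, 4, 4]
step 2: w=[0.0378, 0.0378, 0.1114, 0.1114, 0.2339, 0.2339, 0.2339]  mean=0.4118  Neff=5.2146  idx=[2, 3, 4, 5, 5, 6, 6]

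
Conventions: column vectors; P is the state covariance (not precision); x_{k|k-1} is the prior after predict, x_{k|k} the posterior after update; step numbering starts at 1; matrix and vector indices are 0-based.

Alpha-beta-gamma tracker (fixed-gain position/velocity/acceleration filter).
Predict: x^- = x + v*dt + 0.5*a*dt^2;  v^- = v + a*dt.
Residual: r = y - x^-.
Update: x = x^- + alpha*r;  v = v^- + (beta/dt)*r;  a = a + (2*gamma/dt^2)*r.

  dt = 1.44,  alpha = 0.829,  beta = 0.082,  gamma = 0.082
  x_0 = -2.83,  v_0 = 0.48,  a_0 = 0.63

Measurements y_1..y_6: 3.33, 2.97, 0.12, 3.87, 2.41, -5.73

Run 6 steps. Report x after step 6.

step 1: x_pred=-1.4856  r=4.8156  x^+=2.5065  v^+=1.6614  a^+=1.0109
step 2: x_pred=5.9470  r=-2.9770  x^+=3.4791  v^+=2.9475  a^+=0.7754
step 3: x_pred=8.5275  r=-8.4075  x^+=1.5577  v^+=3.5854  a^+=0.1105
step 4: x_pred=6.8352  r=-2.9652  x^+=4.3770  v^+=3.5756  a^+=-0.1240
step 5: x_pred=9.3973  r=-6.9873  x^+=3.6048  v^+=2.9991  a^+=-0.6767
step 6: x_pred=7.2219  r=-12.9519  x^+=-3.5152  v^+=1.2871  a^+=-1.7010

x_post = -3.5152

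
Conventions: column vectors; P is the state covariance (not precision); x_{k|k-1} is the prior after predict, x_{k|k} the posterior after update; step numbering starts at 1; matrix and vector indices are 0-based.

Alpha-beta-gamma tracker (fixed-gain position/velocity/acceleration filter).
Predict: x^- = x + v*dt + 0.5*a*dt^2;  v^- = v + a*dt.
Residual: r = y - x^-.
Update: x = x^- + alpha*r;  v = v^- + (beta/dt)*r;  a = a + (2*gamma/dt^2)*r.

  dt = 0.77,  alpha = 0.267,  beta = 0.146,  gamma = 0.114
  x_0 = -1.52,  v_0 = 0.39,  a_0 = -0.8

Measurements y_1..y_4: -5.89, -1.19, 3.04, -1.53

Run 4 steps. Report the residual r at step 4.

step 1: x_pred=-1.4569  r=-4.4331  x^+=-2.6405  v^+=-1.0666  a^+=-2.5048
step 2: x_pred=-4.2043  r=3.0143  x^+=-3.3995  v^+=-2.4237  a^+=-1.3456
step 3: x_pred=-5.6646  r=8.7046  x^+=-3.3405  v^+=-1.8093  a^+=2.0018
step 4: x_pred=-4.1403  r=2.6103  x^+=-3.4433  v^+=0.2270  a^+=3.0055

resid = 2.6103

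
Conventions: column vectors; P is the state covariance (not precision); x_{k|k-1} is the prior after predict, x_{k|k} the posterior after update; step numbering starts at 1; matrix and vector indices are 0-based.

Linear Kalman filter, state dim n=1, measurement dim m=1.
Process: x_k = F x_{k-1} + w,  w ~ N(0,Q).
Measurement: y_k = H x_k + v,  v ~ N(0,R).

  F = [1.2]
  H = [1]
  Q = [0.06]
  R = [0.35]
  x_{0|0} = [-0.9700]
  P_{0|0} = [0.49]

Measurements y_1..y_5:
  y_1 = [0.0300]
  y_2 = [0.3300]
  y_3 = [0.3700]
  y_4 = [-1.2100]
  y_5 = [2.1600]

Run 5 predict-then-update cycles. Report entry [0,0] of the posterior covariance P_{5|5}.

P_post[0,0] = 0.1600

step 1: x^-=[-1.1640]  P^-=[0.7656]  S=[1.1156]  K=[0.6863]  nu=[1.1940]  x^+=[-0.3446]  P^+=[0.2402]
step 2: x^-=[-0.4135]  P^-=[0.4059]  S=[0.7559]  K=[0.5370]  nu=[0.7435]  x^+=[-0.0143]  P^+=[0.1879]
step 3: x^-=[-0.0171]  P^-=[0.3306]  S=[0.6806]  K=[0.4858]  nu=[0.3871]  x^+=[0.1709]  P^+=[0.1700]
step 4: x^-=[0.2051]  P^-=[0.3048]  S=[0.6548]  K=[0.4655]  nu=[-1.4151]  x^+=[-0.4536]  P^+=[0.1629]
step 5: x^-=[-0.5444]  P^-=[0.2946]  S=[0.6446]  K=[0.4570]  nu=[2.7044]  x^+=[0.6916]  P^+=[0.1600]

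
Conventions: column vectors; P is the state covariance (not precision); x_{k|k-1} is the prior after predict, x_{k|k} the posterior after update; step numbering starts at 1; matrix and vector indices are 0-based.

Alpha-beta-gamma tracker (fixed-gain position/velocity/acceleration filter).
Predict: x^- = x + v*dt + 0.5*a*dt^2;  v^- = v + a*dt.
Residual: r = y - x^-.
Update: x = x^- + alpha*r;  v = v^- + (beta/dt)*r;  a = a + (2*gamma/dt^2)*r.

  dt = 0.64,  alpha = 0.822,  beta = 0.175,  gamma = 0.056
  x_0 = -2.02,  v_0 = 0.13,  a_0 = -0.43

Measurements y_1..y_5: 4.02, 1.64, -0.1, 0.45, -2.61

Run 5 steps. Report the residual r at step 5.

step 1: x_pred=-2.0249  r=6.0449  x^+=2.9440  v^+=1.5077  a^+=1.2229
step 2: x_pred=4.1594  r=-2.5194  x^+=2.0885  v^+=1.6014  a^+=0.5340
step 3: x_pred=3.2227  r=-3.3227  x^+=0.4914  v^+=1.0346  a^+=-0.3746
step 4: x_pred=1.0769  r=-0.6269  x^+=0.5616  v^+=0.6235  a^+=-0.5460
step 5: x_pred=0.8488  r=-3.4588  x^+=-1.9943  v^+=-0.6717  a^+=-1.4918

resid = -3.4588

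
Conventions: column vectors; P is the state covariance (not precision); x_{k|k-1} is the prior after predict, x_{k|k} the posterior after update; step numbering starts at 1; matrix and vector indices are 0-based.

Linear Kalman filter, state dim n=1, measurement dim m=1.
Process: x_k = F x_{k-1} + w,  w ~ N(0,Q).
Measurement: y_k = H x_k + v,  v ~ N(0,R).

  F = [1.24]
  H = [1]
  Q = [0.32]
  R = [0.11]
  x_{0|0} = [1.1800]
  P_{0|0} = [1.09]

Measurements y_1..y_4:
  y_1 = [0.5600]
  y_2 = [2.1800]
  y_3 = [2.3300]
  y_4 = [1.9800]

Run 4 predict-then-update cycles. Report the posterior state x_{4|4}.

x_post = [2.1586]

step 1: x^-=[1.4632]  P^-=[1.9960]  S=[2.1060]  K=[0.9478]  nu=[-0.9032]  x^+=[0.6072]  P^+=[0.1043]
step 2: x^-=[0.7529]  P^-=[0.4803]  S=[0.5903]  K=[0.8137]  nu=[1.4271]  x^+=[1.9141]  P^+=[0.0895]
step 3: x^-=[2.3734]  P^-=[0.4576]  S=[0.5676]  K=[0.8062]  nu=[-0.0434]  x^+=[2.3384]  P^+=[0.0887]
step 4: x^-=[2.8996]  P^-=[0.4564]  S=[0.5664]  K=[0.8058]  nu=[-0.9196]  x^+=[2.1586]  P^+=[0.0886]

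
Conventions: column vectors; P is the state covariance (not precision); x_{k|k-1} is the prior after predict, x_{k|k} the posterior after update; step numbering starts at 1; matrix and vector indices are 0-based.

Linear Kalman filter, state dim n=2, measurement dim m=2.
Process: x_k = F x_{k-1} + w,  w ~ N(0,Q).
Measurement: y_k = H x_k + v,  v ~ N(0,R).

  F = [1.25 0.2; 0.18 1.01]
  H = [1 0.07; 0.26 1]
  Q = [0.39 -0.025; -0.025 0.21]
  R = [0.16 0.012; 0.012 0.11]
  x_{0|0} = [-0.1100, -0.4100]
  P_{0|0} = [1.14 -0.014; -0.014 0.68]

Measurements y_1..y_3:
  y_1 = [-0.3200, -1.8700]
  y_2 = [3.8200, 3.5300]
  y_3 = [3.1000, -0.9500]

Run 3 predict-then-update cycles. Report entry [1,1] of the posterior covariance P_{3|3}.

step 1: x^-=[-0.2195, -0.4339]  P^-=[2.1915 0.3507; 0.3507 0.9355]  S=[2.4051 1.0043; 1.0043 1.3760]  K=[0.9235 -0.0051; -0.1993 0.8916]  nu=[-0.0701, -1.3790]  x^+=[-0.2772, -1.6494]  P^+=[0.1497 -0.0284; -0.0284 0.1031]
step 2: x^-=[-0.6764, -1.7158]  P^-=[0.6138 -0.0074; -0.0074 0.3097]  S=[0.7743 0.1858; 0.1858 0.4573]  K=[0.7891 0.0123; -0.1584 0.7373]  nu=[4.6165, 5.4217]  x^+=[3.0333, 1.5501]  P^+=[0.1280 -0.0225; -0.0225 0.0850]
step 3: x^-=[4.1017, 2.1116]  P^-=[0.5821 -0.0082; -0.0082 0.2927]  S=[0.7424 0.1755; 0.1755 0.4378]  K=[0.7799 0.0144; -0.1550 0.7259]  nu=[-1.1495, -4.1281]  x^+=[3.1459, -0.7067]  P^+=[0.1265 -0.0220; -0.0220 0.0837]

P_post[1,1] = 0.0837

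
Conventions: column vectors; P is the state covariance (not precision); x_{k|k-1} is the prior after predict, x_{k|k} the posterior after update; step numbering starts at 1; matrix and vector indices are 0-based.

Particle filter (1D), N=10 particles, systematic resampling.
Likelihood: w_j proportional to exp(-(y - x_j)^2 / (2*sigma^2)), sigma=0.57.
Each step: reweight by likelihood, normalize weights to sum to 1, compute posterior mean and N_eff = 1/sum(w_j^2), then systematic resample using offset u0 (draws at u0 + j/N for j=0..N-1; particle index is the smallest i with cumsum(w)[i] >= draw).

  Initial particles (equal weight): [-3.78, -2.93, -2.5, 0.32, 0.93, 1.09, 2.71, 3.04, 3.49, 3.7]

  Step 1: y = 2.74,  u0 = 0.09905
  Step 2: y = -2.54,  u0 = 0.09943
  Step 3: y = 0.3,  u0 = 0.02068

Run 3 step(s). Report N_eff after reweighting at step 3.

step 1: w=[0.0000, 0.0000, 0.0000, 0.0000, 0.0025, 0.0059, 0.3910, 0.3409, 0.1648, 0.0948]  mean=3.0306  Neff=3.2756  idx=[6, 6, 6, 6, 7, 7, 7, 8, 8, 9]
step 2: w=[0.2492, 0.2492, 0.2492, 0.2492, 0.0010, 0.0010, 0.0010, 0.0000, 0.0000, 0.0000]  mean=2.7110  Neff=4.0245  idx=[0, 0, 1, 1, 2, 2, 2, 3, 3, 6]
step 3: w=[0.1102, 0.1102, 0.1102, 0.1102, 0.1102, 0.1102, 0.1102, 0.1102, 0.1102, 0.0081]  mean=2.7127  Neff=9.1414  idx=[0, 1, 2, 2, 3, 4, 5, 6, 7, 8]

N_eff = 9.1414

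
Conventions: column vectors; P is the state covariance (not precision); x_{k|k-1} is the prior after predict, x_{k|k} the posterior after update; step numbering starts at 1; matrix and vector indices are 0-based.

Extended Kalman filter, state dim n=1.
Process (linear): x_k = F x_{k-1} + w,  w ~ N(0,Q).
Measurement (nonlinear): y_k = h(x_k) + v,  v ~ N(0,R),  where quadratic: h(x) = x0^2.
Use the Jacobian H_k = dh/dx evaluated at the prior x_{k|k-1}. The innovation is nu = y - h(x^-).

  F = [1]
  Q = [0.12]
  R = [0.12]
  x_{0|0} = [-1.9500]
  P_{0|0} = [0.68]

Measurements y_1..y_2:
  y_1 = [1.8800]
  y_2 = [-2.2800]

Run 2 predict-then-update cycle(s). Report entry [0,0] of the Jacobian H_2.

H_jac[0,0] = -2.9237

step 1: x^-=[-1.9500]  P^-=[0.8000]  H_jac=[-3.9000]  S=[12.2880]  K=[-0.2539]  nu=[-1.9225]  x^+=[-1.4619]  P^+=[0.0078]
step 2: x^-=[-1.4619]  P^-=[0.1278]  H_jac=[-2.9237]  S=[1.2126]  K=[-0.3082]  nu=[-4.4170]  x^+=[-0.1006]  P^+=[0.0126]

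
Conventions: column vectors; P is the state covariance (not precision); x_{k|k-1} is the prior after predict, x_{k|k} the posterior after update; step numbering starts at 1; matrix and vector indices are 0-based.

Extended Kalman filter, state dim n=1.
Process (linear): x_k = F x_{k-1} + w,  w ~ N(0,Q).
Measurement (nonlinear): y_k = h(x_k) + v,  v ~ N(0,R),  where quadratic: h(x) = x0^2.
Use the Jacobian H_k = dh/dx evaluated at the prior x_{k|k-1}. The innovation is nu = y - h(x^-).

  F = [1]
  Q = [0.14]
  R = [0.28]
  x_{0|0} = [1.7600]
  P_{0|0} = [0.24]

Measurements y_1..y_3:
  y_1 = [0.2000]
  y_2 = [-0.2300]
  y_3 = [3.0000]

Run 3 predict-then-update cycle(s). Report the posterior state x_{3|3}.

x_post = [1.6650]

step 1: x^-=[1.7600]  P^-=[0.3800]  H_jac=[3.5200]  S=[4.9884]  K=[0.2681]  nu=[-2.8976]  x^+=[0.9830]  P^+=[0.0213]
step 2: x^-=[0.9830]  P^-=[0.1613]  H_jac=[1.9660]  S=[0.9036]  K=[0.3510]  nu=[-1.1963]  x^+=[0.5631]  P^+=[0.0500]
step 3: x^-=[0.5631]  P^-=[0.1900]  H_jac=[1.1262]  S=[0.5210]  K=[0.4107]  nu=[2.6829]  x^+=[1.6650]  P^+=[0.1021]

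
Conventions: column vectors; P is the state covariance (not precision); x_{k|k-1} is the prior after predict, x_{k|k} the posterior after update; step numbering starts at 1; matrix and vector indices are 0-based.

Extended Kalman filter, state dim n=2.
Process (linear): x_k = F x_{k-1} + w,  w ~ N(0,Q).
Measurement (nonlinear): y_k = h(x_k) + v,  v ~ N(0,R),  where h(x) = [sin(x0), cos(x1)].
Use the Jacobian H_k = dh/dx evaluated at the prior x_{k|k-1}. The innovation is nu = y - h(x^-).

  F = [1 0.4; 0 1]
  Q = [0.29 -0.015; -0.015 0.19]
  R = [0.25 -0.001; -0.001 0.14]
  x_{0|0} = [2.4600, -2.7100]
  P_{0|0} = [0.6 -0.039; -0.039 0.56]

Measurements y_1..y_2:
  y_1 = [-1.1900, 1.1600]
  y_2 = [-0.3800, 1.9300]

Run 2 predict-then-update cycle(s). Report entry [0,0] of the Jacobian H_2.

step 1: x^-=[1.3760, -2.7100]  P^-=[0.9484 0.1700; 0.1700 0.7500]  H_jac=[0.1936 0.0000; 0.0000 0.4183]  S=[0.2855 0.0128; 0.0128 0.2712]  K=[0.6325 0.2324; 0.0637 1.1537]  nu=[-2.1711, 2.0683]  x^+=[0.4834, -0.4621]  P^+=[0.8158 0.0763; 0.0763 0.3860]
step 2: x^-=[0.2986, -0.4621]  P^-=[1.2285 0.2157; 0.2157 0.5760]  H_jac=[0.9558 0.0000; 0.0000 0.4458]  S=[1.3722 0.0909; 0.0909 0.2545]  K=[0.8508 0.0739; 0.0854 0.9785]  nu=[-0.6741, 1.0349]  x^+=[-0.1985, 0.4930]  P^+=[0.2225 0.0213; 0.0213 0.3071]

H_jac[0,0] = 0.9558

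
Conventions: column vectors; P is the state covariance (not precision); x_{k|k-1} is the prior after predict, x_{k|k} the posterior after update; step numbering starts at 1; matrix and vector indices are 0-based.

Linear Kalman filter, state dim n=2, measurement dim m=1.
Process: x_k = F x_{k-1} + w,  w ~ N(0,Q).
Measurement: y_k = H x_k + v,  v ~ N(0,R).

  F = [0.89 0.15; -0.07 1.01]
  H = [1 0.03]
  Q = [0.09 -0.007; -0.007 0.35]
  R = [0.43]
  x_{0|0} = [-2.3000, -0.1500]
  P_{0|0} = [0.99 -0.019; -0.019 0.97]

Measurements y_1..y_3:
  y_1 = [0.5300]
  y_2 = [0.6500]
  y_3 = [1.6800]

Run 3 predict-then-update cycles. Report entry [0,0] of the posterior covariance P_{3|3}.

step 1: x^-=[-2.0695, 0.0095]  P^-=[0.8909 0.0614; 0.0614 1.3470]  S=[1.3258]  K=[0.6734; 0.0768]  nu=[2.5992]  x^+=[-0.3193, 0.2091]  P^+=[0.2898 -0.0072; -0.0072 1.3392]
step 2: x^-=[-0.2528, 0.2335]  P^-=[0.3477 0.1715; 0.1715 1.7186]  S=[0.7896]  K=[0.4469; 0.2825]  nu=[0.8958]  x^+=[0.1476, 0.4866]  P^+=[0.1900 0.0718; 0.0718 1.6556]
step 3: x^-=[0.2043, 0.4811]  P^-=[0.2969 0.2958; 0.2958 2.0296]  S=[0.7465]  K=[0.4097; 0.4778]  nu=[1.4612]  x^+=[0.8029, 1.1792]  P^+=[0.1717 0.1497; 0.1497 1.8592]

P_post[0,0] = 0.1717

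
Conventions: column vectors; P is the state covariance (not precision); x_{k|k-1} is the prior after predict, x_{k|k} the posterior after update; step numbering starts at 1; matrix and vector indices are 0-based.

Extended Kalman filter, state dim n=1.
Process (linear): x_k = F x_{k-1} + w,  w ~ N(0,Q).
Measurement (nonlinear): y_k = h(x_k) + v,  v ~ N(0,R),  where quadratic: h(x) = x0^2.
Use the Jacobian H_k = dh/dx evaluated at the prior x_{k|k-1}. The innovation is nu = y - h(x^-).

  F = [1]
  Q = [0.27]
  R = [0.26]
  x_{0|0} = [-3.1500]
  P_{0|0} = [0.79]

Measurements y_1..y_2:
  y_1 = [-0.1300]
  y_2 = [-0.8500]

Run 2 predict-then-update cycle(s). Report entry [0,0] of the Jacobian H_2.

step 1: x^-=[-3.1500]  P^-=[1.0600]  H_jac=[-6.3000]  S=[42.3314]  K=[-0.1578]  nu=[-10.0525]  x^+=[-1.5642]  P^+=[0.0065]
step 2: x^-=[-1.5642]  P^-=[0.2765]  H_jac=[-3.1283]  S=[2.9661]  K=[-0.2916]  nu=[-3.2966]  x^+=[-0.6027]  P^+=[0.0242]

H_jac[0,0] = -3.1283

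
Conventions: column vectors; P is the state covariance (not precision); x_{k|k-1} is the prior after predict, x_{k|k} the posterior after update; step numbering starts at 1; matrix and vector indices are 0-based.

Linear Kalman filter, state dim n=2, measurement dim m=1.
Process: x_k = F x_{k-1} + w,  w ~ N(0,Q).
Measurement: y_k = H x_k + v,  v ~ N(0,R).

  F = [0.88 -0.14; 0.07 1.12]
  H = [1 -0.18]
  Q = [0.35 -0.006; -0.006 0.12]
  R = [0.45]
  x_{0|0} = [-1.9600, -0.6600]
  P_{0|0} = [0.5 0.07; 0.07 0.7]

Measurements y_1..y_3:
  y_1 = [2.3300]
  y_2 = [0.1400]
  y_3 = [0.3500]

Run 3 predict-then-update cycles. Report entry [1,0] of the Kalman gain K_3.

step 1: x^-=[-1.6324, -0.8764]  P^-=[0.7337 -0.0167; -0.0167 1.0115]  S=[1.2224]  K=[0.6026; -0.1626]  nu=[3.8046]  x^+=[0.6604, -1.4949]  P^+=[0.2897 0.1031; 0.1031 0.9792]
step 2: x^-=[0.7904, -1.6281]  P^-=[0.5682 -0.0411; -0.0411 1.3659]  S=[1.0772]  K=[0.5343; -0.2664]  nu=[-0.9435]  x^+=[0.2863, -1.3767]  P^+=[0.2606 0.1122; 0.1122 1.2895]
step 3: x^-=[0.4447, -1.5219]  P^-=[0.5495 -0.0826; -0.0826 1.7564]  S=[1.0861]  K=[0.5196; -0.3671]  nu=[-0.3686]  x^+=[0.2532, -1.3866]  P^+=[0.2562 0.1246; 0.1246 1.6100]

K[1,0] = -0.3671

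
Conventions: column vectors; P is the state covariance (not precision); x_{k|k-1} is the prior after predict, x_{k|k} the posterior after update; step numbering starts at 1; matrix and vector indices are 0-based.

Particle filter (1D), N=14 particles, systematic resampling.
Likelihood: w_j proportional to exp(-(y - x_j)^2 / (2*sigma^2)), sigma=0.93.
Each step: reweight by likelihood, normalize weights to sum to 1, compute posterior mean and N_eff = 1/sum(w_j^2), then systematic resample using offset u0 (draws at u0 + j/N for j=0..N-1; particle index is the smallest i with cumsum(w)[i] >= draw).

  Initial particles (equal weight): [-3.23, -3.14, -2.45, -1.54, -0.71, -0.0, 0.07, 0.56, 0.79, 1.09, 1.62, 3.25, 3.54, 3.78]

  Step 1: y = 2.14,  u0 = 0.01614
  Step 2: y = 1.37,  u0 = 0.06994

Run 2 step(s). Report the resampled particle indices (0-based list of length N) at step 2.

step 1: w=[0.0000, 0.0000, 0.0000, 0.0001, 0.0029, 0.0224, 0.0266, 0.0748, 0.1104, 0.1675, 0.2709, 0.1554, 0.1020, 0.0669]  mean=1.8692  Neff=6.2703  idx=[5, 7, 8, 8, 9, 9, 10, 10, 10, 10, 11, 11, 12, 13]
step 2: w=[0.0384, 0.0778, 0.0936, 0.0936, 0.1086, 0.1086, 0.1096, 0.1096, 0.1096, 0.1096, 0.0147, 0.0147, 0.0075, 0.0040]  mean=1.2758  Neff=10.2863  idx=[1, 2, 3, 3, 4, 5, 5, 6, 7, 7, 8, 9, 9, 13]

resampled_idx = [1, 2, 3, 3, 4, 5, 5, 6, 7, 7, 8, 9, 9, 13]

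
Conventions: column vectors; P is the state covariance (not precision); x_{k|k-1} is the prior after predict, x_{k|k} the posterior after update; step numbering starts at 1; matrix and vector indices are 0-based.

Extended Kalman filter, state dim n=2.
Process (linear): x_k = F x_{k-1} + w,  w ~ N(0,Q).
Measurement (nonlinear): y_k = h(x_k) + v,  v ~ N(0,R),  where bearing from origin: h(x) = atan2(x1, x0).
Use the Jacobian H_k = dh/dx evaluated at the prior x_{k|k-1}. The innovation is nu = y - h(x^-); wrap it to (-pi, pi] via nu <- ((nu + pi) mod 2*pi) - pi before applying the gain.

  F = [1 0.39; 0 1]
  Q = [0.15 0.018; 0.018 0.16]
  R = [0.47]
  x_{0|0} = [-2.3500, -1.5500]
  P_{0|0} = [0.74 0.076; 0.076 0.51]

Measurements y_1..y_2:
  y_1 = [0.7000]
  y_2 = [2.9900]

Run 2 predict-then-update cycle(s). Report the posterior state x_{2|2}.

step 1: x^-=[-2.9545, -1.5500]  P^-=[1.0269 0.2929; 0.2929 0.6700]  H_jac=[0.1392 -0.2654]  S=[0.5155]  K=[0.1266; -0.2659]  nu=[-2.9247]  x^+=[-3.3247, -0.7724]  P^+=[1.0186 0.3102; 0.3102 0.6336]
step 2: x^-=[-3.6259, -0.7724]  P^-=[1.5070 0.5753; 0.5753 0.7936]  H_jac=[0.0562 -0.2638]  S=[0.5129]  K=[-0.1308; -0.3451]  nu=[-0.3615]  x^+=[-3.5786, -0.6476]  P^+=[1.4982 0.5522; 0.5522 0.7325]

x_post = [-3.5786, -0.6476]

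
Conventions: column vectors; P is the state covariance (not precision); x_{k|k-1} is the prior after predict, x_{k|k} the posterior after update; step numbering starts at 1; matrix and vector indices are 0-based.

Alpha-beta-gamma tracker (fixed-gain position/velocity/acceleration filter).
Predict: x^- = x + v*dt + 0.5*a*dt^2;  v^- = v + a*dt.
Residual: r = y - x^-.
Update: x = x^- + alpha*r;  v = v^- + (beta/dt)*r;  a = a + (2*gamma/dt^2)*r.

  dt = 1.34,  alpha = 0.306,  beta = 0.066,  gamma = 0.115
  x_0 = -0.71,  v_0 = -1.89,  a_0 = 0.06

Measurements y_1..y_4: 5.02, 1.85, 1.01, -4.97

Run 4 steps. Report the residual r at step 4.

resid = -10.5913

step 1: x_pred=-3.1887  r=8.2087  x^+=-0.6769  v^+=-1.4053  a^+=1.1115
step 2: x_pred=-1.5621  r=3.4121  x^+=-0.5180  v^+=0.2521  a^+=1.5485
step 3: x_pred=1.2101  r=-0.2001  x^+=1.1489  v^+=2.3173  a^+=1.5229
step 4: x_pred=5.6213  r=-10.5913  x^+=2.3804  v^+=3.8363  a^+=0.1662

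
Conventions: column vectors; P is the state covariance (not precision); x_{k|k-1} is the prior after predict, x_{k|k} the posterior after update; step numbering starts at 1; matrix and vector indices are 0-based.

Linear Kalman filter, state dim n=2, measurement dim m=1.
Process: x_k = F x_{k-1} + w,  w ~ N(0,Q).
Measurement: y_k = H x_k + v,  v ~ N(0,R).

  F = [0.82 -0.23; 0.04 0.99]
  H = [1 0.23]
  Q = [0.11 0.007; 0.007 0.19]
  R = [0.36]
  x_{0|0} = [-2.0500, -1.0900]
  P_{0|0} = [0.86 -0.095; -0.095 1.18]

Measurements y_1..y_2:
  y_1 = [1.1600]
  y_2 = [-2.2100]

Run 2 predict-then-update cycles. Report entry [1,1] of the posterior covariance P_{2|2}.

step 1: x^-=[-1.4303, -1.1611]  P^-=[0.7865 -0.3097; -0.3097 1.3404]  S=[1.0750]  K=[0.6654; -0.0013]  nu=[2.8574]  x^+=[0.4710, -1.1649]  P^+=[0.3106 -0.3088; -0.3088 1.3404]
step 2: x^-=[0.6542, -1.1344]  P^-=[0.5062 -0.5358; -0.5358 1.4797]  S=[0.6980]  K=[0.5487; -0.2801]  nu=[-2.6032]  x^+=[-0.7741, -0.4053]  P^+=[0.2961 -0.4286; -0.4286 1.4250]

P_post[1,1] = 1.4250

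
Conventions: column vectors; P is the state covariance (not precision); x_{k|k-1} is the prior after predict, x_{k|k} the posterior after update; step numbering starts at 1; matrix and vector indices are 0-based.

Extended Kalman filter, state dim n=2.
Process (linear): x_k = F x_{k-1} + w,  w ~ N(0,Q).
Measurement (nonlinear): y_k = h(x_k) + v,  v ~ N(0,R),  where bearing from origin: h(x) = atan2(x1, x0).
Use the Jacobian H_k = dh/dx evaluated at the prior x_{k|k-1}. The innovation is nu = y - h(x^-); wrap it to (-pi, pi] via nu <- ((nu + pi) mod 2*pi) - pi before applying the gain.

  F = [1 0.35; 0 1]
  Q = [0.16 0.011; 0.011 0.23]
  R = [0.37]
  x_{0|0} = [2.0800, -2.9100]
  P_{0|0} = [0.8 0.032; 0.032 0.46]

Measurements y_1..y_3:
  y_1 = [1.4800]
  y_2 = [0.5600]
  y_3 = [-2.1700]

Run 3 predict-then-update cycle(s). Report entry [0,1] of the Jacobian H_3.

step 1: x^-=[1.0615, -2.9100]  P^-=[1.0388 0.2040; 0.2040 0.6900]  H_jac=[0.3033 0.1106]  S=[0.4877]  K=[0.6923; 0.2834]  nu=[2.7010]  x^+=[2.9313, -2.1445]  P^+=[0.8050 0.1083; 0.1083 0.6508]
step 2: x^-=[2.1807, -2.1445]  P^-=[1.1206 0.3471; 0.3471 0.8808]  H_jac=[0.2292 0.2331]  S=[0.5139]  K=[0.6574; 0.5545]  nu=[1.3370]  x^+=[3.0597, -1.4032]  P^+=[0.8985 0.1598; 0.1598 0.7229]
step 3: x^-=[2.5686, -1.4032]  P^-=[1.2589 0.4238; 0.4238 0.9529]  H_jac=[0.1638 0.2998]  S=[0.5311]  K=[0.6276; 0.6687]  nu=[-1.6700]  x^+=[1.5205, -2.5199]  P^+=[1.0498 0.2009; 0.2009 0.7154]

H_jac[0,1] = 0.2998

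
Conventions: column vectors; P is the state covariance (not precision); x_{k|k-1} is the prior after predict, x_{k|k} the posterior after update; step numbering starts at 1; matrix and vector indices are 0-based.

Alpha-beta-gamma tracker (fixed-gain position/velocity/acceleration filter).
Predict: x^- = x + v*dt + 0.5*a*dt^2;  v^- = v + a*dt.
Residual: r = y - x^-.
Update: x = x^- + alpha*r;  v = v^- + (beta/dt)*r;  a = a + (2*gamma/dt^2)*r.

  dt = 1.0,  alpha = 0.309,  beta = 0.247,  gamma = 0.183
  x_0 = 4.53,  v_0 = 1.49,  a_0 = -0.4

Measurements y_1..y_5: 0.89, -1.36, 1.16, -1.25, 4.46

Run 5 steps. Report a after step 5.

a_post = 7.0713

step 1: x_pred=5.8200  r=-4.9300  x^+=4.2966  v^+=-0.1277  a^+=-2.2044
step 2: x_pred=3.0667  r=-4.4267  x^+=1.6989  v^+=-3.4255  a^+=-3.8246
step 3: x_pred=-3.6389  r=4.7989  x^+=-2.1560  v^+=-6.0647  a^+=-2.0682
step 4: x_pred=-9.2549  r=8.0049  x^+=-6.7814  v^+=-6.1557  a^+=0.8616
step 5: x_pred=-12.5062  r=16.9662  x^+=-7.2637  v^+=-1.1034  a^+=7.0713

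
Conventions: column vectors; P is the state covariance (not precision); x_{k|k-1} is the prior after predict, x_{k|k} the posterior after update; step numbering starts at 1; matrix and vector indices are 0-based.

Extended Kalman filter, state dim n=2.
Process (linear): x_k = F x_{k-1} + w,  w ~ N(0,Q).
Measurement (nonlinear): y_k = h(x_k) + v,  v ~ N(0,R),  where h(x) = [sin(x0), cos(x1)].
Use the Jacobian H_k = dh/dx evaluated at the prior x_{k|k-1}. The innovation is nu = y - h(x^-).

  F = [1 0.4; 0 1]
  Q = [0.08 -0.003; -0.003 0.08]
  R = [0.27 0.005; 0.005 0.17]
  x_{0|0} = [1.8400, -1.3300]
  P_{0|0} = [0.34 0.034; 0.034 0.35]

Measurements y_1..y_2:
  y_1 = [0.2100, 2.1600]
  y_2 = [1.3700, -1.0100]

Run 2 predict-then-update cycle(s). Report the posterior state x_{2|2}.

step 1: x^-=[1.3080, -1.3300]  P^-=[0.5032 0.1710; 0.1710 0.4300]  H_jac=[0.2598 0.0000; 0.0000 0.9711]  S=[0.3040 0.0481; 0.0481 0.5755]  K=[0.3895 0.2560; 0.0317 0.7229]  nu=[-0.7557, 1.9215]  x^+=[1.5055, 0.0352]  P^+=[0.4098 0.0468; 0.0468 0.1267]
step 2: x^-=[1.5195, 0.0352]  P^-=[0.5475 0.0945; 0.0945 0.2067]  H_jac=[0.0512 0.0000; 0.0000 -0.0352]  S=[0.2714 0.0048; 0.0048 0.1703]  K=[0.1037 -0.0225; 0.0186 -0.0432]  nu=[0.3713, -2.0094]  x^+=[1.6032, 0.1290]  P^+=[0.5445 0.0938; 0.0938 0.2063]

x_post = [1.6032, 0.1290]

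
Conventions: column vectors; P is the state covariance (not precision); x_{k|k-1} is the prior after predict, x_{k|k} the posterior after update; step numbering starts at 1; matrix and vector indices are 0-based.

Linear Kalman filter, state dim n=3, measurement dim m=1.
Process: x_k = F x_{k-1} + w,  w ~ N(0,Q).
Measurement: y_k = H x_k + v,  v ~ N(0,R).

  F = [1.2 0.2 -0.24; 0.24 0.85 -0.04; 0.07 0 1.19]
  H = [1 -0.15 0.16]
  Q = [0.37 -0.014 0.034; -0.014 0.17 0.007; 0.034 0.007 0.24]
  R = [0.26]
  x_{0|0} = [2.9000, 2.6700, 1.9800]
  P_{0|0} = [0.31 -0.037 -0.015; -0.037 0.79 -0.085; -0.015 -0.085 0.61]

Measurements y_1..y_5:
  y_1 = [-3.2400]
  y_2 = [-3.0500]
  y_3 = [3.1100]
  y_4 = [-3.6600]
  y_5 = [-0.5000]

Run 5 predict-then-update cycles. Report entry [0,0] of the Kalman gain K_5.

K[0,0] = 0.9701

step 1: x^-=[3.5388, 2.8863, 2.5592]  P^-=[0.8822 0.1955 -0.1561; 0.1955 0.7506 -0.1092; -0.1561 -0.1092 1.1028]  S=[1.0839]  K=[0.7638; 0.0604; 0.0339]  nu=[-6.7553]  x^+=[-1.6207, 2.4784, 2.3302]  P^+=[0.2499 0.1455 -0.1842; 0.1455 0.7466 -0.1115; -0.1842 -0.1115 1.1016]
step 2: x^-=[-2.0084, 1.6244, 2.6594]  P^-=[1.0098 0.3940 -0.5440; 0.3940 0.7961 -0.1974; -0.5440 -0.1974 1.7705]  S=[1.0502]  K=[0.8223; 0.2314; -0.2201]  nu=[-1.2234]  x^+=[-3.0145, 1.3414, 2.9287]  P^+=[0.2996 0.1942 -0.3540; 0.1942 0.7399 -0.1439; -0.3540 -0.1439 1.7197]
step 3: x^-=[-4.0520, 0.2995, 3.2741]  P^-=[1.2409 0.4898 -0.9630; 0.4898 0.8204 -0.3040; -0.9630 -0.3040 2.6177]  S=[1.1459]  K=[0.8844; 0.2776; -0.4351]  nu=[6.6831]  x^+=[1.8582, 2.1550, 0.3662]  P^+=[0.3447 0.2085 -0.5221; 0.2085 0.7320 -0.1655; -0.5221 -0.1655 2.4008]
step 4: x^-=[2.5730, 2.2631, 0.5659]  P^-=[1.4507 0.5457 -1.3959; 0.5457 0.8289 -0.4042; -1.3959 -0.4042 3.5544]  S=[1.2293]  K=[0.9318; 0.2901; -0.6236]  nu=[-5.9841]  x^+=[-3.0029, 0.5270, 4.2976]  P^+=[0.3833 0.2133 -0.6816; 0.2133 0.7255 -0.1818; -0.6816 -0.1818 3.0764]
step 5: x^-=[-4.5296, -0.4447, 4.9040]  P^-=[1.6407 0.5876 -1.8146; 0.5876 0.8336 -0.4969; -1.8146 -0.4969 4.4848]  S=[1.3011]  K=[0.9701; 0.2944; -0.7858]  nu=[3.1782]  x^+=[-1.4465, 0.4910, 2.4064]  P^+=[0.4163 0.2160 -0.8227; 0.2160 0.7209 -0.1959; -0.8227 -0.1959 3.6813]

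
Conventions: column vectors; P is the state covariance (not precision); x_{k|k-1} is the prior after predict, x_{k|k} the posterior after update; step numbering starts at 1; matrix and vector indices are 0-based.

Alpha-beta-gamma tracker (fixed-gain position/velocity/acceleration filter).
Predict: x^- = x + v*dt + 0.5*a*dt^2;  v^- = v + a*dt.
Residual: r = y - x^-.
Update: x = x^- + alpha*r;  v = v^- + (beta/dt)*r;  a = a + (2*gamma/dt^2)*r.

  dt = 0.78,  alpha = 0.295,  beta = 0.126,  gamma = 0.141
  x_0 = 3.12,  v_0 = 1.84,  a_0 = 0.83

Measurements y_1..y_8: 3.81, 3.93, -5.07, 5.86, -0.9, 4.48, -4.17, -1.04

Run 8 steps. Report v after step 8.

v_post = 0.8485

step 1: x_pred=4.8077  r=-0.9977  x^+=4.5134  v^+=2.3262  a^+=0.3676
step 2: x_pred=6.4396  r=-2.5096  x^+=5.6993  v^+=2.2075  a^+=-0.7957
step 3: x_pred=7.1791  r=-12.2491  x^+=3.5656  v^+=-0.3918  a^+=-6.4733
step 4: x_pred=1.2908  r=4.5692  x^+=2.6387  v^+=-4.7029  a^+=-4.3554
step 5: x_pred=-2.3544  r=1.4544  x^+=-1.9254  v^+=-7.8652  a^+=-3.6813
step 6: x_pred=-9.1801  r=13.6601  x^+=-5.1503  v^+=-8.5300  a^+=2.6503
step 7: x_pred=-10.9975  r=6.8275  x^+=-8.9834  v^+=-5.3598  a^+=5.8149
step 8: x_pred=-11.3952  r=10.3552  x^+=-8.3404  v^+=0.8485  a^+=10.6146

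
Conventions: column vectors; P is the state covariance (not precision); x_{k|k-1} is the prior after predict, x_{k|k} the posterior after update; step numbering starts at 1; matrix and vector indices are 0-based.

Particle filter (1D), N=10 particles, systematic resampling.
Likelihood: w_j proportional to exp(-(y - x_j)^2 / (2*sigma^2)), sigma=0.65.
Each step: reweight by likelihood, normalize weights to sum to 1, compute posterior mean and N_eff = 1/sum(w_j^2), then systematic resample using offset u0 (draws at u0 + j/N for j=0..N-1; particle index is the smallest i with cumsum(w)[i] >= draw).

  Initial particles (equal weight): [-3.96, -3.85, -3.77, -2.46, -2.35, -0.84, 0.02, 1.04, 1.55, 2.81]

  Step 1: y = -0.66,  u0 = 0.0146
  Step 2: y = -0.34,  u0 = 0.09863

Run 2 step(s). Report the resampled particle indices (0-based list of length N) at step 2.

step 1: w=[0.0000, 0.0000, 0.0000, 0.0132, 0.0209, 0.5895, 0.3544, 0.0200, 0.0019, 0.0000]  mean=-0.5460  Neff=2.1089  idx=[4, 5, 5, 5, 5, 5, 5, 6, 6, 6]
step 2: w=[0.0012, 0.1056, 0.1056, 0.1056, 0.1056, 0.1056, 0.1056, 0.1218, 0.1218, 0.1218]  mean=-0.5277  Neff=8.9790  idx=[1, 2, 3, 4, 5, 6, 7, 8, 9, 9]

resampled_idx = [1, 2, 3, 4, 5, 6, 7, 8, 9, 9]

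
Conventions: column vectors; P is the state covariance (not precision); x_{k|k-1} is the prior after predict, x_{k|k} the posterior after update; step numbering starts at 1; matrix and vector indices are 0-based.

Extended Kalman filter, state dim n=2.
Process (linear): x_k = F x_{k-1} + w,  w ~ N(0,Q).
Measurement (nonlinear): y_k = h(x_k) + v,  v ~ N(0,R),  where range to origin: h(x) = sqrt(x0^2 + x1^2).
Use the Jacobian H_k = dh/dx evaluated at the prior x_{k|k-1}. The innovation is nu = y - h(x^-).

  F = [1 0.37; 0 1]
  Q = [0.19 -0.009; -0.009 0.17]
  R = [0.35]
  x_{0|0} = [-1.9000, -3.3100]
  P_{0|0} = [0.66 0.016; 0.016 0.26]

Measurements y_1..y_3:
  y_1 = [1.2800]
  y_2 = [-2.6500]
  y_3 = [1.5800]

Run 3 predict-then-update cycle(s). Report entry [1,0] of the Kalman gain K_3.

step 1: x^-=[-3.1247, -3.3100]  P^-=[0.8974 0.1032; 0.1032 0.4300]  H_jac=[-0.6865 -0.7272]  S=[1.1033]  K=[-0.6264; -0.3476]  nu=[-3.2719]  x^+=[-1.0752, -2.1726]  P^+=[0.4645 -0.1370; -0.1370 0.2967]
step 2: x^-=[-1.8791, -2.1726]  P^-=[0.5937 -0.0363; -0.0363 0.4667]  H_jac=[-0.6542 -0.7564]  S=[0.8352]  K=[-0.4322; -0.3942]  nu=[-5.5225]  x^+=[0.5079, 0.0045]  P^+=[0.4377 -0.1786; -0.1786 0.3369]
step 3: x^-=[0.5095, 0.0045]  P^-=[0.5417 -0.0629; -0.0629 0.5069]  H_jac=[1.0000 0.0089]  S=[0.8906]  K=[0.6076; -0.0656]  nu=[1.0704]  x^+=[1.1599, -0.0657]  P^+=[0.2129 -0.0274; -0.0274 0.5030]

K[1,0] = -0.0656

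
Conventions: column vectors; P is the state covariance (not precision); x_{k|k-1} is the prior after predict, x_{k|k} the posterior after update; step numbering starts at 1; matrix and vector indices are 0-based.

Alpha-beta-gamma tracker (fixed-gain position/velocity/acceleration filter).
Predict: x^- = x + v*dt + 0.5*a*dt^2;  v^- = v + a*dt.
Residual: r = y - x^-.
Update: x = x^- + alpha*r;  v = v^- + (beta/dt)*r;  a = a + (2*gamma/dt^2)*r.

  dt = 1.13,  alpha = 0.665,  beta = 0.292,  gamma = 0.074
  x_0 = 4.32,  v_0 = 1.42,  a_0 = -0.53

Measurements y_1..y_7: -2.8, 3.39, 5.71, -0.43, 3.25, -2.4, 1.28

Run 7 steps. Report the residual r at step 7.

resid = 4.4996

step 1: x_pred=5.5862  r=-8.3862  x^+=0.0094  v^+=-1.3460  a^+=-1.5020
step 2: x_pred=-2.4705  r=5.8605  x^+=1.4267  v^+=-1.5288  a^+=-0.8227
step 3: x_pred=-0.8261  r=6.5361  x^+=3.5204  v^+=-0.7696  a^+=-0.0652
step 4: x_pred=2.6092  r=-3.0392  x^+=0.5881  v^+=-1.6285  a^+=-0.4174
step 5: x_pred=-1.5186  r=4.7686  x^+=1.6525  v^+=-0.8680  a^+=0.1353
step 6: x_pred=0.7581  r=-3.1581  x^+=-1.3421  v^+=-1.5312  a^+=-0.2308
step 7: x_pred=-3.2196  r=4.4996  x^+=-0.2274  v^+=-0.6292  a^+=0.2908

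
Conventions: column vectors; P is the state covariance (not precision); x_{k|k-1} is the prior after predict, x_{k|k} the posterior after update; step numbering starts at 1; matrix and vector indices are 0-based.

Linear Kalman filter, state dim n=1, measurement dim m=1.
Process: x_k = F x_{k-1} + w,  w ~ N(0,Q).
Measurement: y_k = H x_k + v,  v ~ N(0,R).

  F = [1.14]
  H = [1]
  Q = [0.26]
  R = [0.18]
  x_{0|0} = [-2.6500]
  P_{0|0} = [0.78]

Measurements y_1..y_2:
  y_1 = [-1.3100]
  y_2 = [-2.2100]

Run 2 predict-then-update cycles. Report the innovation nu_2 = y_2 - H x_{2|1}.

innov = [-0.4751]

step 1: x^-=[-3.0210]  P^-=[1.2737]  S=[1.4537]  K=[0.8762]  nu=[1.7110]  x^+=[-1.5219]  P^+=[0.1577]
step 2: x^-=[-1.7349]  P^-=[0.4650]  S=[0.6450]  K=[0.7209]  nu=[-0.4751]  x^+=[-2.0774]  P^+=[0.1298]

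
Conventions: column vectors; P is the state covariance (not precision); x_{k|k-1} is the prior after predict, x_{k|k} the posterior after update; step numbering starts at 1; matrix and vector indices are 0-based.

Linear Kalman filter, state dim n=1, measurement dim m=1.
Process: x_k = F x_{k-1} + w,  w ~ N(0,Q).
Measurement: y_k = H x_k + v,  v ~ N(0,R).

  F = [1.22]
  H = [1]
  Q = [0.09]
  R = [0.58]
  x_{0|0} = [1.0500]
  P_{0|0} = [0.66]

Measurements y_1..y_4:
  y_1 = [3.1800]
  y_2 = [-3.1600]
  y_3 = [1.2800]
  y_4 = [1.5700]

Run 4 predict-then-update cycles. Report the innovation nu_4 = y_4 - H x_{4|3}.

step 1: x^-=[1.2810]  P^-=[1.0723]  S=[1.6523]  K=[0.6490]  nu=[1.8990]  x^+=[2.5134]  P^+=[0.3764]
step 2: x^-=[3.0664]  P^-=[0.6502]  S=[1.2302]  K=[0.5286]  nu=[-6.2264]  x^+=[-0.2246]  P^+=[0.3066]
step 3: x^-=[-0.2740]  P^-=[0.5463]  S=[1.1263]  K=[0.4850]  nu=[1.5540]  x^+=[0.4797]  P^+=[0.2813]
step 4: x^-=[0.5853]  P^-=[0.5087]  S=[1.0887]  K=[0.4673]  nu=[0.9847]  x^+=[1.0454]  P^+=[0.2710]

innov = [0.9847]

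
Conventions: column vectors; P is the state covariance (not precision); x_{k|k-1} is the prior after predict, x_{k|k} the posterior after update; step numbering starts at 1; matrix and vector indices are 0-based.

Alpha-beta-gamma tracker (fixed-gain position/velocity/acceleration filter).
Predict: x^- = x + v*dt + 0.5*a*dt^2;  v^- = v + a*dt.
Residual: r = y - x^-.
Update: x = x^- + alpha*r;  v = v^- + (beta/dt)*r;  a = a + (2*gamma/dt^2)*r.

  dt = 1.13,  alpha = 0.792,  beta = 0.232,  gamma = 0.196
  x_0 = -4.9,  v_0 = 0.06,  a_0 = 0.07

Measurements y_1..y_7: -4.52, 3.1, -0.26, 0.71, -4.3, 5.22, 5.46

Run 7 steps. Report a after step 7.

step 1: x_pred=-4.7875  r=0.2675  x^+=-4.5756  v^+=0.1940  a^+=0.1521
step 2: x_pred=-4.2593  r=7.3593  x^+=1.5693  v^+=1.8769  a^+=2.4114
step 3: x_pred=5.2297  r=-5.4897  x^+=0.8818  v^+=3.4746  a^+=0.7261
step 4: x_pred=5.2717  r=-4.5617  x^+=1.6588  v^+=3.3585  a^+=-0.6743
step 5: x_pred=5.0234  r=-9.3234  x^+=-2.3607  v^+=0.6823  a^+=-3.5366
step 6: x_pred=-3.8476  r=9.0676  x^+=3.3339  v^+=-1.4523  a^+=-0.7529
step 7: x_pred=1.2121  r=4.2479  x^+=4.5764  v^+=-1.4310  a^+=0.5512

a_post = 0.5512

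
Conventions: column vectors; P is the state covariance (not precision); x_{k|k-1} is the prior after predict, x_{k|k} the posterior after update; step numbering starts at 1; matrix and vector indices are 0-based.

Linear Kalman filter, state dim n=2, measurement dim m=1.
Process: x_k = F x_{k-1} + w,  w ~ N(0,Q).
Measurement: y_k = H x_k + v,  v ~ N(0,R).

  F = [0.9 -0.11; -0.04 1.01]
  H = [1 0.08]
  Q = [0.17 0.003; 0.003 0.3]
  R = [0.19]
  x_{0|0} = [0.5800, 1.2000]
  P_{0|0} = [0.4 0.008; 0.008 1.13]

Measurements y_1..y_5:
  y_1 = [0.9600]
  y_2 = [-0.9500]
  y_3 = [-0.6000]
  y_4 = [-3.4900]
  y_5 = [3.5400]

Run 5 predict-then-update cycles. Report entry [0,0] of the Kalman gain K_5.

K[0,0] = 0.6656

step 1: x^-=[0.3900, 1.1888]  P^-=[0.5061 -0.1296; -0.1296 1.4527]  S=[0.6846]  K=[0.7241; -0.0196]  nu=[0.4749]  x^+=[0.7338, 1.1795]  P^+=[0.1472 -0.1199; -0.1199 1.4524]
step 2: x^-=[0.5307, 1.1619]  P^-=[0.3305 -0.2732; -0.2732 1.7916]  S=[0.4883]  K=[0.6322; -0.2660]  nu=[-1.5737]  x^+=[-0.4641, 1.5805]  P^+=[0.1354 -0.1911; -0.1911 1.7570]
step 3: x^-=[-0.5915, 1.6149]  P^-=[0.3388 -0.3716; -0.3716 2.1080]  S=[0.4828]  K=[0.6401; -0.4204]  nu=[-0.1377]  x^+=[-0.6796, 1.6728]  P^+=[0.1410 -0.2417; -0.2417 2.0226]
step 4: x^-=[-0.7957, 1.7167]  P^-=[0.3565 -0.4476; -0.4476 2.3831]  S=[0.4901]  K=[0.6543; -0.5242]  nu=[-2.8316]  x^+=[-2.6484, 3.2009]  P^+=[0.1467 -0.2795; -0.2795 2.2484]
step 5: x^-=[-2.7357, 3.3388]  P^-=[0.3713 -0.5073; -0.5073 2.6164]  S=[0.4969]  K=[0.6656; -0.5997]  nu=[6.0086]  x^+=[1.2638, -0.2648]  P^+=[0.1512 -0.3090; -0.3090 2.4377]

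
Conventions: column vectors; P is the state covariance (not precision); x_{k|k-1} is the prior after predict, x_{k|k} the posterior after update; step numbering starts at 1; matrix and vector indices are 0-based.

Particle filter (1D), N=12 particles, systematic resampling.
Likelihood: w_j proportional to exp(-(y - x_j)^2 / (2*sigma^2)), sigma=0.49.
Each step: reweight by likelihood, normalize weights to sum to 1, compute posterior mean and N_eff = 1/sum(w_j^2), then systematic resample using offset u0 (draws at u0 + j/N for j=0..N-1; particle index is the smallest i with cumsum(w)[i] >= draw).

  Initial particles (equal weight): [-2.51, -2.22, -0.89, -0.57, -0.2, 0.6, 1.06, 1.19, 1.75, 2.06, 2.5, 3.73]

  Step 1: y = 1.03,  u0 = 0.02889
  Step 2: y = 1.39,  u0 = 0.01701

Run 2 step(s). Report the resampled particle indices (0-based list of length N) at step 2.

resampled_idx = [0, 3, 3, 4, 5, 6, 7, 8, 8, 9, 10, 11]

step 1: w=[0.0000, 0.0000, 0.0001, 0.0015, 0.0137, 0.2170, 0.3183, 0.3024, 0.1084, 0.0350, 0.0035, 0.0000]  mean=1.0944  Neff=3.9520  idx=[5, 5, 5, 6, 6, 6, 6, 7, 7, 7, 8, 8]
step 2: w=[0.0329, 0.0329, 0.0329, 0.0961, 0.0961, 0.0961, 0.0961, 0.1109, 0.1109, 0.1109, 0.0921, 0.0921]  mean=1.1849  Neff=10.6310  idx=[0, 3, 3, 4, 5, 6, 7, 8, 8, 9, 10, 11]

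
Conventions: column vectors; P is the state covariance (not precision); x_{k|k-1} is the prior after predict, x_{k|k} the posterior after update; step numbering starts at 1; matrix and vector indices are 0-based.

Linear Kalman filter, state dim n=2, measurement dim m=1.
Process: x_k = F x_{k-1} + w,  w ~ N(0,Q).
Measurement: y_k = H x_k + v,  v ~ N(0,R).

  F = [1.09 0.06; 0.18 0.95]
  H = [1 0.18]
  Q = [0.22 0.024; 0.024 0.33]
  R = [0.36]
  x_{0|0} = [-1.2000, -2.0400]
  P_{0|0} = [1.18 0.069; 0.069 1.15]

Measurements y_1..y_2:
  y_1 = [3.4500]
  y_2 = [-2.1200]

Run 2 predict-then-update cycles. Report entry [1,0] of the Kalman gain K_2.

step 1: x^-=[-1.4304, -2.1540]  P^-=[1.6351 0.3933; 0.3933 1.4297]  S=[2.1830]  K=[0.7814; 0.2980]  nu=[5.2681]  x^+=[2.6863, -0.5839]  P^+=[0.3020 -0.1152; -0.1152 1.2358]
step 2: x^-=[2.8931, -0.0712]  P^-=[0.5682 0.0332; 0.0332 1.4157]  S=[0.9861]  K=[0.5823; 0.2921]  nu=[-5.0003]  x^+=[-0.0188, -1.5318]  P^+=[0.2339 -0.1345; -0.1345 1.3316]

K[1,0] = 0.2921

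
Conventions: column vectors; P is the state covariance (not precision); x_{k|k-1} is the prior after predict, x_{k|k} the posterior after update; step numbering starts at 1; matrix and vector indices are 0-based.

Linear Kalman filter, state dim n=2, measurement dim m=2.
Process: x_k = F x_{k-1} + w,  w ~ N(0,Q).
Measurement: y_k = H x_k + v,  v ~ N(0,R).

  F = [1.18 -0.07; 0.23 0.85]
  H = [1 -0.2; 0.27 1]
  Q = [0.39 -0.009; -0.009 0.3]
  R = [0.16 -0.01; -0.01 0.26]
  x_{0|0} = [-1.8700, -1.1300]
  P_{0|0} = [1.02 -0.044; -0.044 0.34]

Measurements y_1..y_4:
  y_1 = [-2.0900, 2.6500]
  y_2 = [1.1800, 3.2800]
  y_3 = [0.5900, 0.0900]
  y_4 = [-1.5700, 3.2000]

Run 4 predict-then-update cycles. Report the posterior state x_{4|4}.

step 1: x^-=[-2.1275, -1.3906]  P^-=[1.8192 0.2042; 0.2042 0.5824]  S=[1.9208 0.5578; 0.5578 1.0853]  K=[0.8696 0.1937; -0.1469 0.6629]  nu=[-0.2406, 4.6150]  x^+=[-1.4426, 1.7042]  P^+=[0.1381 0.0044; 0.0044 0.1726]
step 2: x^-=[-1.8215, 1.1168]  P^-=[0.5824 0.0225; 0.0225 0.4338]  S=[0.7507 0.0818; 0.0818 0.7484]  K=[0.7525 0.1580; -0.1514 0.6043]  nu=[3.2249, 2.6550]  x^+=[1.0247, 2.2329]  P^+=[0.1191 0.0014; 0.0014 0.1583]
step 3: x^-=[1.0529, 2.1337]  P^-=[0.5564 0.0153; 0.0153 0.4212]  S=[0.7271 0.0704; 0.0704 0.7300]  K=[0.7460 0.1547; -0.1527 0.5974]  nu=[-0.0361, -2.3280]  x^+=[0.6657, 0.7486]  P^+=[0.1180 0.0009; 0.0009 0.1566]
step 4: x^-=[0.7331, 0.7894]  P^-=[0.5549 0.0146; 0.0146 0.4197]  S=[0.7259 0.0697; 0.0697 0.7281]  K=[0.7456 0.1545; -0.1528 0.5965]  nu=[-2.1452, 2.2126]  x^+=[-0.5247, 2.4372]  P^+=[0.1179 0.0009; 0.0009 0.1564]

x_post = [-0.5247, 2.4372]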